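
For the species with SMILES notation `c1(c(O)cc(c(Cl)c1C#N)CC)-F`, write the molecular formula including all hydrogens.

C9H7ClFNO

Heavy atoms from the SMILES: 9 C, 1 Cl, 1 F, 1 N, 1 O.
Implicit hydrogens by atom environment:
  5 × C (aromatic): no H
  1 × C: 3 H
  1 × C: 2 H
  1 × C (aromatic): 1 H
  1 × C: no H
  1 × Cl: no H
  1 × F: no H
  1 × N: no H
  1 × O: 1 H
  Total hydrogens = 7.
Molecular formula: C9H7ClFNO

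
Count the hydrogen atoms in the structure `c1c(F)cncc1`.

4

Hydrogens are implicit in SMILES; fill each atom to its normal valence:
  4 × C (aromatic): 1 H each → 4
  1 × C (aromatic): no H
  1 × F: no H
  1 × N (aromatic): no H
  Total hydrogens = 4.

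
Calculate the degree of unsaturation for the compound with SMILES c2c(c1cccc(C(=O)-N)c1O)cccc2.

Molecular formula from the SMILES: C13H11NO2.
DoU = (2C + 2 + N − H − X)/2 = (2·13 + 2 + 1 − 11 − 0)/2 = 18/2 = 9.
(Structurally: 2 ring(s) + 7 π bond(s) = 9.)

9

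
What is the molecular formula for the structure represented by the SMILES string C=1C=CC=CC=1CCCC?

C10H14

Heavy atoms from the SMILES: 10 C.
Implicit hydrogens by atom environment:
  5 × C (aromatic): 1 H each → 5
  3 × C: 2 H each → 6
  1 × C: 3 H
  1 × C (aromatic): no H
  Total hydrogens = 14.
Molecular formula: C10H14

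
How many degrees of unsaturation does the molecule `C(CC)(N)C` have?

0

Molecular formula from the SMILES: C4H11N.
DoU = (2C + 2 + N − H − X)/2 = (2·4 + 2 + 1 − 11 − 0)/2 = 0/2 = 0.
(Structurally: 0 ring(s) + 0 π bond(s) = 0.)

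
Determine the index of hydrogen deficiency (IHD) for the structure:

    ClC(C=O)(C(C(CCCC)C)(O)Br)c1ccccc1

5

Molecular formula from the SMILES: C15H20BrClO2.
DoU = (2C + 2 + N − H − X)/2 = (2·15 + 2 + 0 − 20 − 2)/2 = 10/2 = 5.
(Structurally: 1 ring(s) + 4 π bond(s) = 5.)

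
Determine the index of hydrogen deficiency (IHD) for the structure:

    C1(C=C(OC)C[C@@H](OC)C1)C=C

3

Molecular formula from the SMILES: C10H16O2.
DoU = (2C + 2 + N − H − X)/2 = (2·10 + 2 + 0 − 16 − 0)/2 = 6/2 = 3.
(Structurally: 1 ring(s) + 2 π bond(s) = 3.)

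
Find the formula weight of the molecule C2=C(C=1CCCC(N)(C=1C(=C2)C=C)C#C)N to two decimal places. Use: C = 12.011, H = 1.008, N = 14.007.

212.30

Molecular formula: C14H16N2.
M = 14×12.011 + 16×1.008 + 2×14.007 = 212.30 g/mol.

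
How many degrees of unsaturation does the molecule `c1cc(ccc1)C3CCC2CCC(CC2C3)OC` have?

Molecular formula from the SMILES: C17H24O.
DoU = (2C + 2 + N − H − X)/2 = (2·17 + 2 + 0 − 24 − 0)/2 = 12/2 = 6.
(Structurally: 3 ring(s) + 3 π bond(s) = 6.)

6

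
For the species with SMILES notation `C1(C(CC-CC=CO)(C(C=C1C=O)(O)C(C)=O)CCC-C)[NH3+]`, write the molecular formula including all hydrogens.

C17H28NO4+

Heavy atoms from the SMILES: 17 C, 1 N, 4 O.
Implicit hydrogens by atom environment:
  6 × C: 2 H each → 12
  5 × C: 1 H each → 5
  4 × C: no H
  2 × C: 3 H each → 6
  2 × O: 1 H each → 2
  2 × O: no H
  1 × N (charge +1): 3 H
  Total hydrogens = 28.
Net charge +1.
Molecular formula: C17H28NO4+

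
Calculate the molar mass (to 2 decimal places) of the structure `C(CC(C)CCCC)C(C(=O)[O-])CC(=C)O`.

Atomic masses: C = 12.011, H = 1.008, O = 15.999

227.32

Molecular formula: C13H23O3-.
M = 13×12.011 + 23×1.008 + 3×15.999 = 227.32 g/mol.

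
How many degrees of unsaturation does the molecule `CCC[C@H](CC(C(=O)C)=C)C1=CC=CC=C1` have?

Molecular formula from the SMILES: C15H20O.
DoU = (2C + 2 + N − H − X)/2 = (2·15 + 2 + 0 − 20 − 0)/2 = 12/2 = 6.
(Structurally: 1 ring(s) + 5 π bond(s) = 6.)

6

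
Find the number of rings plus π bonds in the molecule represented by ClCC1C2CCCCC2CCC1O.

2

Molecular formula from the SMILES: C11H19ClO.
DoU = (2C + 2 + N − H − X)/2 = (2·11 + 2 + 0 − 19 − 1)/2 = 4/2 = 2.
(Structurally: 2 ring(s) + 0 π bond(s) = 2.)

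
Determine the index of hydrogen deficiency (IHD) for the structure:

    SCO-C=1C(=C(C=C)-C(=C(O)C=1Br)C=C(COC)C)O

6

Molecular formula from the SMILES: C14H17BrO4S.
DoU = (2C + 2 + N − H − X)/2 = (2·14 + 2 + 0 − 17 − 1)/2 = 12/2 = 6.
(Structurally: 1 ring(s) + 5 π bond(s) = 6.)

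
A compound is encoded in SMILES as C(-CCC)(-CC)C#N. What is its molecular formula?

Heavy atoms from the SMILES: 7 C, 1 N.
Implicit hydrogens by atom environment:
  3 × C: 2 H each → 6
  2 × C: 3 H each → 6
  1 × C: 1 H
  1 × C: no H
  1 × N: no H
  Total hydrogens = 13.
Molecular formula: C7H13N

C7H13N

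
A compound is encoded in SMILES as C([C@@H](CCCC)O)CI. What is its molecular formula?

Heavy atoms from the SMILES: 7 C, 1 I, 1 O.
Implicit hydrogens by atom environment:
  5 × C: 2 H each → 10
  1 × C: 3 H
  1 × C: 1 H
  1 × I: no H
  1 × O: 1 H
  Total hydrogens = 15.
Molecular formula: C7H15IO

C7H15IO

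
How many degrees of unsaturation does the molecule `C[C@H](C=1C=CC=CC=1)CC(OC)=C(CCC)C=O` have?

6

Molecular formula from the SMILES: C16H22O2.
DoU = (2C + 2 + N − H − X)/2 = (2·16 + 2 + 0 − 22 − 0)/2 = 12/2 = 6.
(Structurally: 1 ring(s) + 5 π bond(s) = 6.)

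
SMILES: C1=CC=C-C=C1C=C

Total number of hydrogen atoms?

Hydrogens are implicit in SMILES; fill each atom to its normal valence:
  5 × C (aromatic): 1 H each → 5
  1 × C: 2 H
  1 × C: 1 H
  1 × C (aromatic): no H
  Total hydrogens = 8.

8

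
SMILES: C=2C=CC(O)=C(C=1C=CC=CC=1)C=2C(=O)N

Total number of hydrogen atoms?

Hydrogens are implicit in SMILES; fill each atom to its normal valence:
  8 × C (aromatic): 1 H each → 8
  4 × C (aromatic): no H
  1 × C: no H
  1 × N: 2 H
  1 × O: 1 H
  1 × O: no H
  Total hydrogens = 11.

11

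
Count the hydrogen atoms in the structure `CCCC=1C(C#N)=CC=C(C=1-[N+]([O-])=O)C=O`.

Hydrogens are implicit in SMILES; fill each atom to its normal valence:
  4 × C (aromatic): no H
  2 × C: 2 H each → 4
  2 × C (aromatic): 1 H each → 2
  2 × O: no H
  1 × C: 3 H
  1 × C: 1 H
  1 × C: no H
  1 × N (charge +1): no H
  1 × N: no H
  1 × O (charge -1): no H
  Total hydrogens = 10.

10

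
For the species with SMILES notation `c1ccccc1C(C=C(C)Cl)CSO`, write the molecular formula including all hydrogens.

C11H13ClOS

Heavy atoms from the SMILES: 11 C, 1 Cl, 1 O, 1 S.
Implicit hydrogens by atom environment:
  5 × C (aromatic): 1 H each → 5
  2 × C: 1 H each → 2
  1 × C: 3 H
  1 × C: 2 H
  1 × C: no H
  1 × C (aromatic): no H
  1 × Cl: no H
  1 × O: 1 H
  1 × S: no H
  Total hydrogens = 13.
Molecular formula: C11H13ClOS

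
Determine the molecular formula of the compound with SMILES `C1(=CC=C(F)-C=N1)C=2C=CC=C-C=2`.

C11H8FN

Heavy atoms from the SMILES: 11 C, 1 F, 1 N.
Implicit hydrogens by atom environment:
  8 × C (aromatic): 1 H each → 8
  3 × C (aromatic): no H
  1 × F: no H
  1 × N (aromatic): no H
  Total hydrogens = 8.
Molecular formula: C11H8FN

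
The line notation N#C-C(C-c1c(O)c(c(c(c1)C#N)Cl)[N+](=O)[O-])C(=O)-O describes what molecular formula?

Heavy atoms from the SMILES: 11 C, 1 Cl, 3 N, 5 O.
Implicit hydrogens by atom environment:
  5 × C (aromatic): no H
  3 × C: no H
  2 × N: no H
  2 × O: 1 H each → 2
  2 × O: no H
  1 × C: 2 H
  1 × C (aromatic): 1 H
  1 × C: 1 H
  1 × Cl: no H
  1 × N (charge +1): no H
  1 × O (charge -1): no H
  Total hydrogens = 6.
Molecular formula: C11H6ClN3O5

C11H6ClN3O5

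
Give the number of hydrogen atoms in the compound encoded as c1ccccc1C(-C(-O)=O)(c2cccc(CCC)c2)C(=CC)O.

Hydrogens are implicit in SMILES; fill each atom to its normal valence:
  9 × C (aromatic): 1 H each → 9
  3 × C: no H
  3 × C (aromatic): no H
  2 × C: 3 H each → 6
  2 × C: 2 H each → 4
  2 × O: 1 H each → 2
  1 × C: 1 H
  1 × O: no H
  Total hydrogens = 22.

22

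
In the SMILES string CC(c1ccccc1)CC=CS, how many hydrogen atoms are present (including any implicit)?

Hydrogens are implicit in SMILES; fill each atom to its normal valence:
  5 × C (aromatic): 1 H each → 5
  3 × C: 1 H each → 3
  1 × C: 3 H
  1 × C: 2 H
  1 × C (aromatic): no H
  1 × S: 1 H
  Total hydrogens = 14.

14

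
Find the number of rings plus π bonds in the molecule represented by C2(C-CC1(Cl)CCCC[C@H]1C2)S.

2

Molecular formula from the SMILES: C10H17ClS.
DoU = (2C + 2 + N − H − X)/2 = (2·10 + 2 + 0 − 17 − 1)/2 = 4/2 = 2.
(Structurally: 2 ring(s) + 0 π bond(s) = 2.)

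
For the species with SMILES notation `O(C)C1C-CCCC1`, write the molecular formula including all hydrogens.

Heavy atoms from the SMILES: 7 C, 1 O.
Implicit hydrogens by atom environment:
  5 × C: 2 H each → 10
  1 × C: 3 H
  1 × C: 1 H
  1 × O: no H
  Total hydrogens = 14.
Molecular formula: C7H14O

C7H14O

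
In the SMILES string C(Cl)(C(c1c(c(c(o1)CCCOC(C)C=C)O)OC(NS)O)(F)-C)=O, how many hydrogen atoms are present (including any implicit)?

Hydrogens are implicit in SMILES; fill each atom to its normal valence:
  4 × C: 2 H each → 8
  4 × C (aromatic): no H
  3 × C: 1 H each → 3
  3 × O: no H
  2 × C: 3 H each → 6
  2 × C: no H
  2 × O: 1 H each → 2
  1 × Cl: no H
  1 × F: no H
  1 × N: 1 H
  1 × O (aromatic): no H
  1 × S: 1 H
  Total hydrogens = 21.

21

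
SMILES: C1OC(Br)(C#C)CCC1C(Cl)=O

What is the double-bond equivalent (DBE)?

Molecular formula from the SMILES: C8H8BrClO2.
DoU = (2C + 2 + N − H − X)/2 = (2·8 + 2 + 0 − 8 − 2)/2 = 8/2 = 4.
(Structurally: 1 ring(s) + 3 π bond(s) = 4.)

4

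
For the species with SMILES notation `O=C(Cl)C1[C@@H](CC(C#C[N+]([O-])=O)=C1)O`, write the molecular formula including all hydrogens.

C8H6ClNO4

Heavy atoms from the SMILES: 8 C, 1 Cl, 1 N, 4 O.
Implicit hydrogens by atom environment:
  4 × C: no H
  3 × C: 1 H each → 3
  2 × O: no H
  1 × C: 2 H
  1 × Cl: no H
  1 × N (charge +1): no H
  1 × O: 1 H
  1 × O (charge -1): no H
  Total hydrogens = 6.
Molecular formula: C8H6ClNO4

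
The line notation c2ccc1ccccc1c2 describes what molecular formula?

Heavy atoms from the SMILES: 10 C.
Implicit hydrogens by atom environment:
  8 × C (aromatic): 1 H each → 8
  2 × C (aromatic): no H
  Total hydrogens = 8.
Molecular formula: C10H8

C10H8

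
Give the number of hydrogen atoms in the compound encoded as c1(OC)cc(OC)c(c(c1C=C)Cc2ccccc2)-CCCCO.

Hydrogens are implicit in SMILES; fill each atom to its normal valence:
  6 × C: 2 H each → 12
  6 × C (aromatic): 1 H each → 6
  6 × C (aromatic): no H
  2 × C: 3 H each → 6
  2 × O: no H
  1 × C: 1 H
  1 × O: 1 H
  Total hydrogens = 26.

26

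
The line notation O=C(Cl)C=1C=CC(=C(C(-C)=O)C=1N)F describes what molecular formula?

Heavy atoms from the SMILES: 9 C, 1 Cl, 1 F, 1 N, 2 O.
Implicit hydrogens by atom environment:
  4 × C (aromatic): no H
  2 × C (aromatic): 1 H each → 2
  2 × C: no H
  2 × O: no H
  1 × C: 3 H
  1 × Cl: no H
  1 × F: no H
  1 × N: 2 H
  Total hydrogens = 7.
Molecular formula: C9H7ClFNO2

C9H7ClFNO2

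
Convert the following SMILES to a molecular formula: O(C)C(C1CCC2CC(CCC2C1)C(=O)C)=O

C14H22O3

Heavy atoms from the SMILES: 14 C, 3 O.
Implicit hydrogens by atom environment:
  6 × C: 2 H each → 12
  4 × C: 1 H each → 4
  3 × O: no H
  2 × C: 3 H each → 6
  2 × C: no H
  Total hydrogens = 22.
Molecular formula: C14H22O3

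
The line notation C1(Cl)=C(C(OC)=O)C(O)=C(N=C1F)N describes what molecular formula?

C7H6ClFN2O3

Heavy atoms from the SMILES: 7 C, 1 Cl, 1 F, 2 N, 3 O.
Implicit hydrogens by atom environment:
  5 × C (aromatic): no H
  2 × O: no H
  1 × C: 3 H
  1 × C: no H
  1 × Cl: no H
  1 × F: no H
  1 × N: 2 H
  1 × N (aromatic): no H
  1 × O: 1 H
  Total hydrogens = 6.
Molecular formula: C7H6ClFN2O3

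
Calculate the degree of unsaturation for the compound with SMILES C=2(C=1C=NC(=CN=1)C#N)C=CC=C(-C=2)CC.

Molecular formula from the SMILES: C13H11N3.
DoU = (2C + 2 + N − H − X)/2 = (2·13 + 2 + 3 − 11 − 0)/2 = 20/2 = 10.
(Structurally: 2 ring(s) + 8 π bond(s) = 10.)

10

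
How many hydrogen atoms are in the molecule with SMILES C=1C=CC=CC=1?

6

Hydrogens are implicit in SMILES; fill each atom to its normal valence:
  6 × C (aromatic): 1 H each → 6
  Total hydrogens = 6.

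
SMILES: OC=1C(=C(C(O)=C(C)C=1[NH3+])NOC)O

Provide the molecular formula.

Heavy atoms from the SMILES: 8 C, 2 N, 4 O.
Implicit hydrogens by atom environment:
  6 × C (aromatic): no H
  3 × O: 1 H each → 3
  2 × C: 3 H each → 6
  1 × N (charge +1): 3 H
  1 × N: 1 H
  1 × O: no H
  Total hydrogens = 13.
Net charge +1.
Molecular formula: C8H13N2O4+

C8H13N2O4+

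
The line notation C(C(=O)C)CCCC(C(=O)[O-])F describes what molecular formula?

C8H12FO3-

Heavy atoms from the SMILES: 8 C, 1 F, 3 O.
Implicit hydrogens by atom environment:
  4 × C: 2 H each → 8
  2 × C: no H
  2 × O: no H
  1 × C: 3 H
  1 × C: 1 H
  1 × F: no H
  1 × O (charge -1): no H
  Total hydrogens = 12.
Net charge -1.
Molecular formula: C8H12FO3-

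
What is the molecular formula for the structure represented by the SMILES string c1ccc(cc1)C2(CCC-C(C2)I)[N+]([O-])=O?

C12H14INO2

Heavy atoms from the SMILES: 12 C, 1 I, 1 N, 2 O.
Implicit hydrogens by atom environment:
  5 × C (aromatic): 1 H each → 5
  4 × C: 2 H each → 8
  1 × C: 1 H
  1 × C: no H
  1 × C (aromatic): no H
  1 × I: no H
  1 × N (charge +1): no H
  1 × O: no H
  1 × O (charge -1): no H
  Total hydrogens = 14.
Molecular formula: C12H14INO2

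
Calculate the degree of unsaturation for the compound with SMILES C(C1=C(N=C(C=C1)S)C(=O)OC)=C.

Molecular formula from the SMILES: C9H9NO2S.
DoU = (2C + 2 + N − H − X)/2 = (2·9 + 2 + 1 − 9 − 0)/2 = 12/2 = 6.
(Structurally: 1 ring(s) + 5 π bond(s) = 6.)

6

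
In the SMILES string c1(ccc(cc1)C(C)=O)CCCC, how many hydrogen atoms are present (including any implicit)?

16

Hydrogens are implicit in SMILES; fill each atom to its normal valence:
  4 × C (aromatic): 1 H each → 4
  3 × C: 2 H each → 6
  2 × C: 3 H each → 6
  2 × C (aromatic): no H
  1 × C: no H
  1 × O: no H
  Total hydrogens = 16.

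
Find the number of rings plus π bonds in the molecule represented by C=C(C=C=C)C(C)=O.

4

Molecular formula from the SMILES: C7H8O.
DoU = (2C + 2 + N − H − X)/2 = (2·7 + 2 + 0 − 8 − 0)/2 = 8/2 = 4.
(Structurally: 0 ring(s) + 4 π bond(s) = 4.)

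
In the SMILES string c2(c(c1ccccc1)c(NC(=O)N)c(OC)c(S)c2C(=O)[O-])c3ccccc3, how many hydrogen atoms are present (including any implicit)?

17

Hydrogens are implicit in SMILES; fill each atom to its normal valence:
  10 × C (aromatic): 1 H each → 10
  8 × C (aromatic): no H
  3 × O: no H
  2 × C: no H
  1 × C: 3 H
  1 × N: 2 H
  1 × N: 1 H
  1 × O (charge -1): no H
  1 × S: 1 H
  Total hydrogens = 17.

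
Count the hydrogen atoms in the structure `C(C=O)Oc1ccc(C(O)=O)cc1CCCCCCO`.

20

Hydrogens are implicit in SMILES; fill each atom to its normal valence:
  7 × C: 2 H each → 14
  3 × C (aromatic): 1 H each → 3
  3 × C (aromatic): no H
  3 × O: no H
  2 × O: 1 H each → 2
  1 × C: 1 H
  1 × C: no H
  Total hydrogens = 20.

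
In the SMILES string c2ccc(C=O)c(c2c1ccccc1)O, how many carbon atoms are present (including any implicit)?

The symbol for carbon appears 13 times in the SMILES. Lowercase c denotes aromatic carbon and counts toward C.

13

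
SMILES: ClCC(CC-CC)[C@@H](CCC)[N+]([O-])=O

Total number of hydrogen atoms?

20

Hydrogens are implicit in SMILES; fill each atom to its normal valence:
  6 × C: 2 H each → 12
  2 × C: 3 H each → 6
  2 × C: 1 H each → 2
  1 × Cl: no H
  1 × N (charge +1): no H
  1 × O: no H
  1 × O (charge -1): no H
  Total hydrogens = 20.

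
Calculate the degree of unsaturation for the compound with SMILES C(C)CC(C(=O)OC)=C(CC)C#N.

4

Molecular formula from the SMILES: C10H15NO2.
DoU = (2C + 2 + N − H − X)/2 = (2·10 + 2 + 1 − 15 − 0)/2 = 8/2 = 4.
(Structurally: 0 ring(s) + 4 π bond(s) = 4.)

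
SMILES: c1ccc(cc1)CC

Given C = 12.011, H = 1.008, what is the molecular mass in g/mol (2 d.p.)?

106.17

Molecular formula: C8H10.
M = 8×12.011 + 10×1.008 = 106.17 g/mol.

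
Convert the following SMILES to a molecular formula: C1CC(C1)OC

Heavy atoms from the SMILES: 5 C, 1 O.
Implicit hydrogens by atom environment:
  3 × C: 2 H each → 6
  1 × C: 3 H
  1 × C: 1 H
  1 × O: no H
  Total hydrogens = 10.
Molecular formula: C5H10O

C5H10O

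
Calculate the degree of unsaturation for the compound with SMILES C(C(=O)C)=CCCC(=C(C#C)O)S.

5

Molecular formula from the SMILES: C10H12O2S.
DoU = (2C + 2 + N − H − X)/2 = (2·10 + 2 + 0 − 12 − 0)/2 = 10/2 = 5.
(Structurally: 0 ring(s) + 5 π bond(s) = 5.)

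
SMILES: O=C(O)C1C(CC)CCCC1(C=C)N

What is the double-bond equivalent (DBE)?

3

Molecular formula from the SMILES: C11H19NO2.
DoU = (2C + 2 + N − H − X)/2 = (2·11 + 2 + 1 − 19 − 0)/2 = 6/2 = 3.
(Structurally: 1 ring(s) + 2 π bond(s) = 3.)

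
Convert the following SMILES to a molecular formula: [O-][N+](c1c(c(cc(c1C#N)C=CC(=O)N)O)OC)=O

C11H9N3O5

Heavy atoms from the SMILES: 11 C, 3 N, 5 O.
Implicit hydrogens by atom environment:
  5 × C (aromatic): no H
  3 × O: no H
  2 × C: 1 H each → 2
  2 × C: no H
  1 × C: 3 H
  1 × C (aromatic): 1 H
  1 × N: 2 H
  1 × N (charge +1): no H
  1 × N: no H
  1 × O: 1 H
  1 × O (charge -1): no H
  Total hydrogens = 9.
Molecular formula: C11H9N3O5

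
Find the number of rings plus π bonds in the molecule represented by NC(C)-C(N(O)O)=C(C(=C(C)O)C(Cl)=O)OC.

3

Molecular formula from the SMILES: C9H15ClN2O5.
DoU = (2C + 2 + N − H − X)/2 = (2·9 + 2 + 2 − 15 − 1)/2 = 6/2 = 3.
(Structurally: 0 ring(s) + 3 π bond(s) = 3.)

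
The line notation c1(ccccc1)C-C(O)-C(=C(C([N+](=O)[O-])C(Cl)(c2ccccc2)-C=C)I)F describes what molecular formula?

C20H18ClFINO3

Heavy atoms from the SMILES: 20 C, 1 Cl, 1 F, 1 I, 1 N, 3 O.
Implicit hydrogens by atom environment:
  10 × C (aromatic): 1 H each → 10
  3 × C: 1 H each → 3
  3 × C: no H
  2 × C: 2 H each → 4
  2 × C (aromatic): no H
  1 × Cl: no H
  1 × F: no H
  1 × I: no H
  1 × N (charge +1): no H
  1 × O: 1 H
  1 × O: no H
  1 × O (charge -1): no H
  Total hydrogens = 18.
Molecular formula: C20H18ClFINO3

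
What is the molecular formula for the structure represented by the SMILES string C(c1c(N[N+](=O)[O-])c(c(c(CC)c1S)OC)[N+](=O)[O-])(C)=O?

Heavy atoms from the SMILES: 11 C, 3 N, 6 O, 1 S.
Implicit hydrogens by atom environment:
  6 × C (aromatic): no H
  4 × O: no H
  3 × C: 3 H each → 9
  2 × N (charge +1): no H
  2 × O (charge -1): no H
  1 × C: 2 H
  1 × C: no H
  1 × N: 1 H
  1 × S: 1 H
  Total hydrogens = 13.
Molecular formula: C11H13N3O6S

C11H13N3O6S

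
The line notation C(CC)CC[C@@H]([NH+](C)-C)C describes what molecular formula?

Heavy atoms from the SMILES: 9 C, 1 N.
Implicit hydrogens by atom environment:
  4 × C: 3 H each → 12
  4 × C: 2 H each → 8
  1 × C: 1 H
  1 × N (charge +1): 1 H
  Total hydrogens = 22.
Net charge +1.
Molecular formula: C9H22N+

C9H22N+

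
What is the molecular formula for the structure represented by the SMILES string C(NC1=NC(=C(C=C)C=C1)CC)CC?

C12H18N2

Heavy atoms from the SMILES: 12 C, 2 N.
Implicit hydrogens by atom environment:
  4 × C: 2 H each → 8
  3 × C (aromatic): no H
  2 × C: 3 H each → 6
  2 × C (aromatic): 1 H each → 2
  1 × C: 1 H
  1 × N: 1 H
  1 × N (aromatic): no H
  Total hydrogens = 18.
Molecular formula: C12H18N2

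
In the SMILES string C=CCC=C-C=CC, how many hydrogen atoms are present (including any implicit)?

12

Hydrogens are implicit in SMILES; fill each atom to its normal valence:
  5 × C: 1 H each → 5
  2 × C: 2 H each → 4
  1 × C: 3 H
  Total hydrogens = 12.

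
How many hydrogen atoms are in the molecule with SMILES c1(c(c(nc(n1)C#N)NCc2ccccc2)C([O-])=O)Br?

Hydrogens are implicit in SMILES; fill each atom to its normal valence:
  5 × C (aromatic): 1 H each → 5
  5 × C (aromatic): no H
  2 × C: no H
  2 × N (aromatic): no H
  1 × Br: no H
  1 × C: 2 H
  1 × N: 1 H
  1 × N: no H
  1 × O: no H
  1 × O (charge -1): no H
  Total hydrogens = 8.

8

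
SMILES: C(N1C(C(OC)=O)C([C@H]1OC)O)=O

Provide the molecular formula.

C7H11NO5

Heavy atoms from the SMILES: 7 C, 1 N, 5 O.
Implicit hydrogens by atom environment:
  4 × C: 1 H each → 4
  4 × O: no H
  2 × C: 3 H each → 6
  1 × C: no H
  1 × N: no H
  1 × O: 1 H
  Total hydrogens = 11.
Molecular formula: C7H11NO5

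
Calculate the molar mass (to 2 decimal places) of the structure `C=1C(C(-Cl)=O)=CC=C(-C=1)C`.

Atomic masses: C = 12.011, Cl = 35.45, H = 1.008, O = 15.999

154.59

Molecular formula: C8H7ClO.
M = 8×12.011 + 1×35.45 + 7×1.008 + 1×15.999 = 154.59 g/mol.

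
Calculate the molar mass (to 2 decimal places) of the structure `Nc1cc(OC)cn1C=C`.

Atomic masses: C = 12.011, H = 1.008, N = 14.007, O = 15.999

138.17

Molecular formula: C7H10N2O.
M = 7×12.011 + 10×1.008 + 2×14.007 + 1×15.999 = 138.17 g/mol.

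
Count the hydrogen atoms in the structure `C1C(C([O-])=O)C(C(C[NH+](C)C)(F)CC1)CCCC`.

Hydrogens are implicit in SMILES; fill each atom to its normal valence:
  7 × C: 2 H each → 14
  3 × C: 3 H each → 9
  2 × C: 1 H each → 2
  2 × C: no H
  1 × F: no H
  1 × N (charge +1): 1 H
  1 × O: no H
  1 × O (charge -1): no H
  Total hydrogens = 26.

26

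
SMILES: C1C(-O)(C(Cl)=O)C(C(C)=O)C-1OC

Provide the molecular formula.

C8H11ClO4

Heavy atoms from the SMILES: 8 C, 1 Cl, 4 O.
Implicit hydrogens by atom environment:
  3 × C: no H
  3 × O: no H
  2 × C: 3 H each → 6
  2 × C: 1 H each → 2
  1 × C: 2 H
  1 × Cl: no H
  1 × O: 1 H
  Total hydrogens = 11.
Molecular formula: C8H11ClO4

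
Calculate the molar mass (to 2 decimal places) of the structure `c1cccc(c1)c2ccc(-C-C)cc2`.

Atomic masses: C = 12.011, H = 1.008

Molecular formula: C14H14.
M = 14×12.011 + 14×1.008 = 182.27 g/mol.

182.27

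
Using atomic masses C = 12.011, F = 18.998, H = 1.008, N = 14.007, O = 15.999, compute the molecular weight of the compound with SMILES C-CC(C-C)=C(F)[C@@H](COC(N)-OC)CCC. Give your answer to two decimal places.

247.35

Molecular formula: C13H26FNO2.
M = 13×12.011 + 1×18.998 + 26×1.008 + 1×14.007 + 2×15.999 = 247.35 g/mol.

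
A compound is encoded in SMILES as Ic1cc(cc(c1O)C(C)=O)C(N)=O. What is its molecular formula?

Heavy atoms from the SMILES: 9 C, 1 I, 1 N, 3 O.
Implicit hydrogens by atom environment:
  4 × C (aromatic): no H
  2 × C (aromatic): 1 H each → 2
  2 × C: no H
  2 × O: no H
  1 × C: 3 H
  1 × I: no H
  1 × N: 2 H
  1 × O: 1 H
  Total hydrogens = 8.
Molecular formula: C9H8INO3

C9H8INO3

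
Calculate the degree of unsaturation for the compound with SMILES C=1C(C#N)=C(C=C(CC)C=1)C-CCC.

6

Molecular formula from the SMILES: C13H17N.
DoU = (2C + 2 + N − H − X)/2 = (2·13 + 2 + 1 − 17 − 0)/2 = 12/2 = 6.
(Structurally: 1 ring(s) + 5 π bond(s) = 6.)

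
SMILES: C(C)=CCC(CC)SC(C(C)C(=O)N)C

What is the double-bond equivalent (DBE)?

Molecular formula from the SMILES: C12H23NOS.
DoU = (2C + 2 + N − H − X)/2 = (2·12 + 2 + 1 − 23 − 0)/2 = 4/2 = 2.
(Structurally: 0 ring(s) + 2 π bond(s) = 2.)

2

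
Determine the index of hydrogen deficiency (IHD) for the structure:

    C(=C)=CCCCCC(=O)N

3

Molecular formula from the SMILES: C8H13NO.
DoU = (2C + 2 + N − H − X)/2 = (2·8 + 2 + 1 − 13 − 0)/2 = 6/2 = 3.
(Structurally: 0 ring(s) + 3 π bond(s) = 3.)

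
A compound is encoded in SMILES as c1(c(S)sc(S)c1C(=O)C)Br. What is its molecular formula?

C6H5BrOS3

Heavy atoms from the SMILES: 1 Br, 6 C, 1 O, 3 S.
Implicit hydrogens by atom environment:
  4 × C (aromatic): no H
  2 × S: 1 H each → 2
  1 × Br: no H
  1 × C: 3 H
  1 × C: no H
  1 × O: no H
  1 × S (aromatic): no H
  Total hydrogens = 5.
Molecular formula: C6H5BrOS3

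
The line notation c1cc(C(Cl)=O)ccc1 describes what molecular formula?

Heavy atoms from the SMILES: 7 C, 1 Cl, 1 O.
Implicit hydrogens by atom environment:
  5 × C (aromatic): 1 H each → 5
  1 × C (aromatic): no H
  1 × C: no H
  1 × Cl: no H
  1 × O: no H
  Total hydrogens = 5.
Molecular formula: C7H5ClO

C7H5ClO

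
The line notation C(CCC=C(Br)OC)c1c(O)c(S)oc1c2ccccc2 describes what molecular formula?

Heavy atoms from the SMILES: 1 Br, 16 C, 3 O, 1 S.
Implicit hydrogens by atom environment:
  5 × C (aromatic): 1 H each → 5
  5 × C (aromatic): no H
  3 × C: 2 H each → 6
  1 × Br: no H
  1 × C: 3 H
  1 × C: 1 H
  1 × C: no H
  1 × O: 1 H
  1 × O (aromatic): no H
  1 × O: no H
  1 × S: 1 H
  Total hydrogens = 17.
Molecular formula: C16H17BrO3S

C16H17BrO3S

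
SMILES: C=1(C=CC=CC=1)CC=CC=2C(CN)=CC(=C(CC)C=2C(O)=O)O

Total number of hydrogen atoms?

Hydrogens are implicit in SMILES; fill each atom to its normal valence:
  6 × C (aromatic): 1 H each → 6
  6 × C (aromatic): no H
  3 × C: 2 H each → 6
  2 × C: 1 H each → 2
  2 × O: 1 H each → 2
  1 × C: 3 H
  1 × C: no H
  1 × N: 2 H
  1 × O: no H
  Total hydrogens = 21.

21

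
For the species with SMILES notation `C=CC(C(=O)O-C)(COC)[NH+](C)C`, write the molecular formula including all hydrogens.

Heavy atoms from the SMILES: 9 C, 1 N, 3 O.
Implicit hydrogens by atom environment:
  4 × C: 3 H each → 12
  3 × O: no H
  2 × C: 2 H each → 4
  2 × C: no H
  1 × C: 1 H
  1 × N (charge +1): 1 H
  Total hydrogens = 18.
Net charge +1.
Molecular formula: C9H18NO3+

C9H18NO3+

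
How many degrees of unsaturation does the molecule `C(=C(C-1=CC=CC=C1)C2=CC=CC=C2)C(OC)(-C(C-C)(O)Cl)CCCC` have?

9

Molecular formula from the SMILES: C23H29ClO2.
DoU = (2C + 2 + N − H − X)/2 = (2·23 + 2 + 0 − 29 − 1)/2 = 18/2 = 9.
(Structurally: 2 ring(s) + 7 π bond(s) = 9.)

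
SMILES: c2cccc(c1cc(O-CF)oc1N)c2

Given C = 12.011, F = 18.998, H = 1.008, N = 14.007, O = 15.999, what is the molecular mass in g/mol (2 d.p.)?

207.20

Molecular formula: C11H10FNO2.
M = 11×12.011 + 1×18.998 + 10×1.008 + 1×14.007 + 2×15.999 = 207.20 g/mol.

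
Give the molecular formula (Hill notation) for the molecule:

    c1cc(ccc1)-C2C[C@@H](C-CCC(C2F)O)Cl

C14H18ClFO

Heavy atoms from the SMILES: 14 C, 1 Cl, 1 F, 1 O.
Implicit hydrogens by atom environment:
  5 × C (aromatic): 1 H each → 5
  4 × C: 2 H each → 8
  4 × C: 1 H each → 4
  1 × C (aromatic): no H
  1 × Cl: no H
  1 × F: no H
  1 × O: 1 H
  Total hydrogens = 18.
Molecular formula: C14H18ClFO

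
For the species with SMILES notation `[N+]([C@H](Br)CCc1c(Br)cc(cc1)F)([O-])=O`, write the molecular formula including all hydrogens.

Heavy atoms from the SMILES: 2 Br, 9 C, 1 F, 1 N, 2 O.
Implicit hydrogens by atom environment:
  3 × C (aromatic): 1 H each → 3
  3 × C (aromatic): no H
  2 × Br: no H
  2 × C: 2 H each → 4
  1 × C: 1 H
  1 × F: no H
  1 × N (charge +1): no H
  1 × O: no H
  1 × O (charge -1): no H
  Total hydrogens = 8.
Molecular formula: C9H8Br2FNO2

C9H8Br2FNO2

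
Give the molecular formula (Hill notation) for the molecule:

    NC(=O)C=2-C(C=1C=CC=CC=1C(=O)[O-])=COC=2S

C12H8NO4S-

Heavy atoms from the SMILES: 12 C, 1 N, 4 O, 1 S.
Implicit hydrogens by atom environment:
  5 × C (aromatic): 1 H each → 5
  5 × C (aromatic): no H
  2 × C: no H
  2 × O: no H
  1 × N: 2 H
  1 × O (aromatic): no H
  1 × O (charge -1): no H
  1 × S: 1 H
  Total hydrogens = 8.
Net charge -1.
Molecular formula: C12H8NO4S-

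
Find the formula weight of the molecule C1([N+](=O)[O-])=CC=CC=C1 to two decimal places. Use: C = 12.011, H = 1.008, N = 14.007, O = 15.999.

Molecular formula: C6H5NO2.
M = 6×12.011 + 5×1.008 + 1×14.007 + 2×15.999 = 123.11 g/mol.

123.11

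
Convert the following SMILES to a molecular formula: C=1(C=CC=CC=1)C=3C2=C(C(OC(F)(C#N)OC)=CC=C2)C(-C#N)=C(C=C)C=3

C22H15FN2O2

Heavy atoms from the SMILES: 22 C, 1 F, 2 N, 2 O.
Implicit hydrogens by atom environment:
  9 × C (aromatic): 1 H each → 9
  7 × C (aromatic): no H
  3 × C: no H
  2 × N: no H
  2 × O: no H
  1 × C: 3 H
  1 × C: 2 H
  1 × C: 1 H
  1 × F: no H
  Total hydrogens = 15.
Molecular formula: C22H15FN2O2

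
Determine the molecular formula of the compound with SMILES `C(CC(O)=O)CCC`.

Heavy atoms from the SMILES: 6 C, 2 O.
Implicit hydrogens by atom environment:
  4 × C: 2 H each → 8
  1 × C: 3 H
  1 × C: no H
  1 × O: 1 H
  1 × O: no H
  Total hydrogens = 12.
Molecular formula: C6H12O2

C6H12O2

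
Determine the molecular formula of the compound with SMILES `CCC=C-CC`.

C6H12

Heavy atoms from the SMILES: 6 C.
Implicit hydrogens by atom environment:
  2 × C: 3 H each → 6
  2 × C: 2 H each → 4
  2 × C: 1 H each → 2
  Total hydrogens = 12.
Molecular formula: C6H12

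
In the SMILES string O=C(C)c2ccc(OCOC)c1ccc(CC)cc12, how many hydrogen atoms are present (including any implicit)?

Hydrogens are implicit in SMILES; fill each atom to its normal valence:
  5 × C (aromatic): 1 H each → 5
  5 × C (aromatic): no H
  3 × C: 3 H each → 9
  3 × O: no H
  2 × C: 2 H each → 4
  1 × C: no H
  Total hydrogens = 18.

18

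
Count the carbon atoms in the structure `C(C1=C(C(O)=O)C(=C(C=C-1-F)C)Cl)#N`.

The symbol for carbon appears 9 times in the SMILES. (Cl is a single chlorine, not C + l.)

9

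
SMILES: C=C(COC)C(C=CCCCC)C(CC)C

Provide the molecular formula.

Heavy atoms from the SMILES: 15 C, 1 O.
Implicit hydrogens by atom environment:
  6 × C: 2 H each → 12
  4 × C: 3 H each → 12
  4 × C: 1 H each → 4
  1 × C: no H
  1 × O: no H
  Total hydrogens = 28.
Molecular formula: C15H28O

C15H28O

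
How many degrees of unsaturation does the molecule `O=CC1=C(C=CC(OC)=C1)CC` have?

5

Molecular formula from the SMILES: C10H12O2.
DoU = (2C + 2 + N − H − X)/2 = (2·10 + 2 + 0 − 12 − 0)/2 = 10/2 = 5.
(Structurally: 1 ring(s) + 4 π bond(s) = 5.)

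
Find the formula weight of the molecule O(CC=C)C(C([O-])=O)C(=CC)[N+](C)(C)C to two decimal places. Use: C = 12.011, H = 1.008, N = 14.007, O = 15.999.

213.28

Molecular formula: C11H19NO3.
M = 11×12.011 + 19×1.008 + 1×14.007 + 3×15.999 = 213.28 g/mol.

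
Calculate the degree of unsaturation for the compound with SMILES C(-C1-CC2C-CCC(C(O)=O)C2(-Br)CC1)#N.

Molecular formula from the SMILES: C12H16BrNO2.
DoU = (2C + 2 + N − H − X)/2 = (2·12 + 2 + 1 − 16 − 1)/2 = 10/2 = 5.
(Structurally: 2 ring(s) + 3 π bond(s) = 5.)

5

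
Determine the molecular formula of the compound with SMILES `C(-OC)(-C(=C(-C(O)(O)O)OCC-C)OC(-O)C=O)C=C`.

C12H20O8

Heavy atoms from the SMILES: 12 C, 8 O.
Implicit hydrogens by atom environment:
  4 × C: 1 H each → 4
  4 × O: 1 H each → 4
  4 × O: no H
  3 × C: 2 H each → 6
  3 × C: no H
  2 × C: 3 H each → 6
  Total hydrogens = 20.
Molecular formula: C12H20O8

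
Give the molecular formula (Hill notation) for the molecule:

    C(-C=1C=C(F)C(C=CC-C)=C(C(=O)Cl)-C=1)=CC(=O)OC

C15H14ClFO3

Heavy atoms from the SMILES: 15 C, 1 Cl, 1 F, 3 O.
Implicit hydrogens by atom environment:
  4 × C: 1 H each → 4
  4 × C (aromatic): no H
  3 × O: no H
  2 × C: 3 H each → 6
  2 × C (aromatic): 1 H each → 2
  2 × C: no H
  1 × C: 2 H
  1 × Cl: no H
  1 × F: no H
  Total hydrogens = 14.
Molecular formula: C15H14ClFO3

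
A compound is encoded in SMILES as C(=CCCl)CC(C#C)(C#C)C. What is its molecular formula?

Heavy atoms from the SMILES: 10 C, 1 Cl.
Implicit hydrogens by atom environment:
  4 × C: 1 H each → 4
  3 × C: no H
  2 × C: 2 H each → 4
  1 × C: 3 H
  1 × Cl: no H
  Total hydrogens = 11.
Molecular formula: C10H11Cl

C10H11Cl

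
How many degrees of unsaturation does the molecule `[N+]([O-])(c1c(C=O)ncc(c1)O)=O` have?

6

Molecular formula from the SMILES: C6H4N2O4.
DoU = (2C + 2 + N − H − X)/2 = (2·6 + 2 + 2 − 4 − 0)/2 = 12/2 = 6.
(Structurally: 1 ring(s) + 5 π bond(s) = 6.)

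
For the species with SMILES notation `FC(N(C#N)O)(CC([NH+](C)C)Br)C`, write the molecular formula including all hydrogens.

Heavy atoms from the SMILES: 1 Br, 7 C, 1 F, 3 N, 1 O.
Implicit hydrogens by atom environment:
  3 × C: 3 H each → 9
  2 × C: no H
  2 × N: no H
  1 × Br: no H
  1 × C: 2 H
  1 × C: 1 H
  1 × F: no H
  1 × N (charge +1): 1 H
  1 × O: 1 H
  Total hydrogens = 14.
Net charge +1.
Molecular formula: C7H14BrFN3O+

C7H14BrFN3O+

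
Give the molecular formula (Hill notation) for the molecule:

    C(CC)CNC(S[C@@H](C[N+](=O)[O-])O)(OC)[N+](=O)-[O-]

C8H17N3O6S

Heavy atoms from the SMILES: 8 C, 3 N, 6 O, 1 S.
Implicit hydrogens by atom environment:
  4 × C: 2 H each → 8
  3 × O: no H
  2 × C: 3 H each → 6
  2 × N (charge +1): no H
  2 × O (charge -1): no H
  1 × C: 1 H
  1 × C: no H
  1 × N: 1 H
  1 × O: 1 H
  1 × S: no H
  Total hydrogens = 17.
Molecular formula: C8H17N3O6S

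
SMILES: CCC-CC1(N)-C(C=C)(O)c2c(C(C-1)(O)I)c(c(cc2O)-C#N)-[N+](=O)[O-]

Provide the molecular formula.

C17H20IN3O5

Heavy atoms from the SMILES: 17 C, 1 I, 3 N, 5 O.
Implicit hydrogens by atom environment:
  5 × C: 2 H each → 10
  5 × C (aromatic): no H
  4 × C: no H
  3 × O: 1 H each → 3
  1 × C: 3 H
  1 × C (aromatic): 1 H
  1 × C: 1 H
  1 × I: no H
  1 × N: 2 H
  1 × N: no H
  1 × N (charge +1): no H
  1 × O: no H
  1 × O (charge -1): no H
  Total hydrogens = 20.
Molecular formula: C17H20IN3O5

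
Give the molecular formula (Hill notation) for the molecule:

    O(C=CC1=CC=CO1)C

C7H8O2

Heavy atoms from the SMILES: 7 C, 2 O.
Implicit hydrogens by atom environment:
  3 × C (aromatic): 1 H each → 3
  2 × C: 1 H each → 2
  1 × C: 3 H
  1 × C (aromatic): no H
  1 × O (aromatic): no H
  1 × O: no H
  Total hydrogens = 8.
Molecular formula: C7H8O2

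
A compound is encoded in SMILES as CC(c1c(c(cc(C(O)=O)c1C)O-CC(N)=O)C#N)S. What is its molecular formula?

C13H14N2O4S

Heavy atoms from the SMILES: 13 C, 2 N, 4 O, 1 S.
Implicit hydrogens by atom environment:
  5 × C (aromatic): no H
  3 × C: no H
  3 × O: no H
  2 × C: 3 H each → 6
  1 × C: 2 H
  1 × C (aromatic): 1 H
  1 × C: 1 H
  1 × N: 2 H
  1 × N: no H
  1 × O: 1 H
  1 × S: 1 H
  Total hydrogens = 14.
Molecular formula: C13H14N2O4S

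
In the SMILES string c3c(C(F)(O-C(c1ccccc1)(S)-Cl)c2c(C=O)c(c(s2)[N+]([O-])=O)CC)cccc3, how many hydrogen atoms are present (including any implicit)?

17

Hydrogens are implicit in SMILES; fill each atom to its normal valence:
  10 × C (aromatic): 1 H each → 10
  6 × C (aromatic): no H
  3 × O: no H
  2 × C: no H
  1 × C: 3 H
  1 × C: 2 H
  1 × C: 1 H
  1 × Cl: no H
  1 × F: no H
  1 × N (charge +1): no H
  1 × O (charge -1): no H
  1 × S: 1 H
  1 × S (aromatic): no H
  Total hydrogens = 17.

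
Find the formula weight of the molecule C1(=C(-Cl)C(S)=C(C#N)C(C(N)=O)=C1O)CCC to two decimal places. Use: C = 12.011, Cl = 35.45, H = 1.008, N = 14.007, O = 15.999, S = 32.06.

Molecular formula: C11H11ClN2O2S.
M = 11×12.011 + 1×35.45 + 11×1.008 + 2×14.007 + 2×15.999 + 1×32.06 = 270.73 g/mol.

270.73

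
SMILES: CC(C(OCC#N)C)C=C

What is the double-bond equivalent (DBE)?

3

Molecular formula from the SMILES: C8H13NO.
DoU = (2C + 2 + N − H − X)/2 = (2·8 + 2 + 1 − 13 − 0)/2 = 6/2 = 3.
(Structurally: 0 ring(s) + 3 π bond(s) = 3.)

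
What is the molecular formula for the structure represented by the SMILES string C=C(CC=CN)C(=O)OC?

Heavy atoms from the SMILES: 7 C, 1 N, 2 O.
Implicit hydrogens by atom environment:
  2 × C: 2 H each → 4
  2 × C: 1 H each → 2
  2 × C: no H
  2 × O: no H
  1 × C: 3 H
  1 × N: 2 H
  Total hydrogens = 11.
Molecular formula: C7H11NO2

C7H11NO2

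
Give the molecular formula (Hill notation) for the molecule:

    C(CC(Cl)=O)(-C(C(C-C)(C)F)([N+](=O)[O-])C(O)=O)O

C9H13ClFNO6

Heavy atoms from the SMILES: 9 C, 1 Cl, 1 F, 1 N, 6 O.
Implicit hydrogens by atom environment:
  4 × C: no H
  3 × O: no H
  2 × C: 3 H each → 6
  2 × C: 2 H each → 4
  2 × O: 1 H each → 2
  1 × C: 1 H
  1 × Cl: no H
  1 × F: no H
  1 × N (charge +1): no H
  1 × O (charge -1): no H
  Total hydrogens = 13.
Molecular formula: C9H13ClFNO6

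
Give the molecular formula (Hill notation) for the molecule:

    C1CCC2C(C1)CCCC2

C10H18

Heavy atoms from the SMILES: 10 C.
Implicit hydrogens by atom environment:
  8 × C: 2 H each → 16
  2 × C: 1 H each → 2
  Total hydrogens = 18.
Molecular formula: C10H18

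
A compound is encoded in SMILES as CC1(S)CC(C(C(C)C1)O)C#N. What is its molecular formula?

Heavy atoms from the SMILES: 9 C, 1 N, 1 O, 1 S.
Implicit hydrogens by atom environment:
  3 × C: 1 H each → 3
  2 × C: 3 H each → 6
  2 × C: 2 H each → 4
  2 × C: no H
  1 × N: no H
  1 × O: 1 H
  1 × S: 1 H
  Total hydrogens = 15.
Molecular formula: C9H15NOS

C9H15NOS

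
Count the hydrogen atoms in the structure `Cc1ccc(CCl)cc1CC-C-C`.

Hydrogens are implicit in SMILES; fill each atom to its normal valence:
  4 × C: 2 H each → 8
  3 × C (aromatic): 1 H each → 3
  3 × C (aromatic): no H
  2 × C: 3 H each → 6
  1 × Cl: no H
  Total hydrogens = 17.

17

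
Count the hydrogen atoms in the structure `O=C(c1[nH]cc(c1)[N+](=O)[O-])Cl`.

Hydrogens are implicit in SMILES; fill each atom to its normal valence:
  2 × C (aromatic): 1 H each → 2
  2 × C (aromatic): no H
  2 × O: no H
  1 × C: no H
  1 × Cl: no H
  1 × N (aromatic): 1 H
  1 × N (charge +1): no H
  1 × O (charge -1): no H
  Total hydrogens = 3.

3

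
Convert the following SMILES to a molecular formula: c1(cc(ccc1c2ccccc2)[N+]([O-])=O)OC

C13H11NO3

Heavy atoms from the SMILES: 13 C, 1 N, 3 O.
Implicit hydrogens by atom environment:
  8 × C (aromatic): 1 H each → 8
  4 × C (aromatic): no H
  2 × O: no H
  1 × C: 3 H
  1 × N (charge +1): no H
  1 × O (charge -1): no H
  Total hydrogens = 11.
Molecular formula: C13H11NO3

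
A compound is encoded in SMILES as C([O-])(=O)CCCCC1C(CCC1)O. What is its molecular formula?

Heavy atoms from the SMILES: 10 C, 3 O.
Implicit hydrogens by atom environment:
  7 × C: 2 H each → 14
  2 × C: 1 H each → 2
  1 × C: no H
  1 × O: 1 H
  1 × O: no H
  1 × O (charge -1): no H
  Total hydrogens = 17.
Net charge -1.
Molecular formula: C10H17O3-

C10H17O3-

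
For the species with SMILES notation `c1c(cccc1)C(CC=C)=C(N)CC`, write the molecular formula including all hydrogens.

Heavy atoms from the SMILES: 13 C, 1 N.
Implicit hydrogens by atom environment:
  5 × C (aromatic): 1 H each → 5
  3 × C: 2 H each → 6
  2 × C: no H
  1 × C: 3 H
  1 × C: 1 H
  1 × C (aromatic): no H
  1 × N: 2 H
  Total hydrogens = 17.
Molecular formula: C13H17N

C13H17N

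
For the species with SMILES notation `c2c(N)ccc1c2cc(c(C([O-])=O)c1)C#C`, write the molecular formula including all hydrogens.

C13H8NO2-

Heavy atoms from the SMILES: 13 C, 1 N, 2 O.
Implicit hydrogens by atom environment:
  5 × C (aromatic): 1 H each → 5
  5 × C (aromatic): no H
  2 × C: no H
  1 × C: 1 H
  1 × N: 2 H
  1 × O: no H
  1 × O (charge -1): no H
  Total hydrogens = 8.
Net charge -1.
Molecular formula: C13H8NO2-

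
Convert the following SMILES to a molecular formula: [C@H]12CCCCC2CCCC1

C10H18

Heavy atoms from the SMILES: 10 C.
Implicit hydrogens by atom environment:
  8 × C: 2 H each → 16
  2 × C: 1 H each → 2
  Total hydrogens = 18.
Molecular formula: C10H18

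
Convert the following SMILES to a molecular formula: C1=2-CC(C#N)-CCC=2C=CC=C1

C11H11N

Heavy atoms from the SMILES: 11 C, 1 N.
Implicit hydrogens by atom environment:
  4 × C (aromatic): 1 H each → 4
  3 × C: 2 H each → 6
  2 × C (aromatic): no H
  1 × C: 1 H
  1 × C: no H
  1 × N: no H
  Total hydrogens = 11.
Molecular formula: C11H11N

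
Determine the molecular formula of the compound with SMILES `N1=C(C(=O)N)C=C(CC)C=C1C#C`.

C10H10N2O

Heavy atoms from the SMILES: 10 C, 2 N, 1 O.
Implicit hydrogens by atom environment:
  3 × C (aromatic): no H
  2 × C (aromatic): 1 H each → 2
  2 × C: no H
  1 × C: 3 H
  1 × C: 2 H
  1 × C: 1 H
  1 × N: 2 H
  1 × N (aromatic): no H
  1 × O: no H
  Total hydrogens = 10.
Molecular formula: C10H10N2O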